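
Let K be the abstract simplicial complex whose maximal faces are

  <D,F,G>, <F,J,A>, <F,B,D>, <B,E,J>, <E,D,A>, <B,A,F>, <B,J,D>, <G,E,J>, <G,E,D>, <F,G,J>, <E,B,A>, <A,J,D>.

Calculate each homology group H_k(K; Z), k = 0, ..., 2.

Fix the vertex order A < B < D < E < F < G < J and write every simplex with vertices in increasing order. Then dim K = 2 and the simplices of K are:

  0-simplices (7): A, B, D, E, F, G, J
  1-simplices (18): AB, AD, AE, AF, AJ, BD, BE, BF, BJ, DE, DF, DG, DJ, EG, EJ, FG, FJ, GJ
  2-simplices (12): ABE, ABF, ADE, ADJ, AFJ, BDF, BDJ, BEJ, DEG, DFG, EGJ, FGJ

Hence C_0 ≅ Z^7, C_1 ≅ Z^18, C_2 ≅ Z^12.

Boundary ∂_1: C_1 → C_0 maps an edge to its endpoints' difference, ∂[p,q] = q − p. For instance
  ∂DJ = J − D.
As a 7×18 matrix over Z this has rank 6, with invariant factors (1,1,1,1,1,1).

∂_2: C_2 → C_1 acts by ∂[p,q,r] = [q,r] − [p,r] + [p,q]. For instance
  ∂FGJ = GJ − FJ + FG,
  ∂ABF = BF − AF + AB.
The 18×12 boundary matrix has rank 12 and Smith normal form diag(1,1,1,1,1,1,1,1,1,1,1,2).

Now H_k = ker ∂_k / im ∂_{k+1}, so:

  H_0: rank C_0 − rank ∂_1 = 7 − 6 = 1, and the invariant factors of ∂_1 are all 1, so H_0 = Z.
  H_1: rank ker ∂_1 − rank ∂_2 = (18 − 6) − 12 = 0, and ∂_2 has invariant factor 2 > 1, so H_1 = Z/2Z.
  H_2: rank ker ∂_2 − rank ∂_3 = (12 − 12) − 0 = 0, and there is no ∂_3, so H_2 = 0.

As a check, the Euler characteristic is 7 − 18 + 12 = 1, which agrees with 1 − 0 + 0 = 1.

H_0 = Z,  H_1 = Z/2Z,  H_2 = 0.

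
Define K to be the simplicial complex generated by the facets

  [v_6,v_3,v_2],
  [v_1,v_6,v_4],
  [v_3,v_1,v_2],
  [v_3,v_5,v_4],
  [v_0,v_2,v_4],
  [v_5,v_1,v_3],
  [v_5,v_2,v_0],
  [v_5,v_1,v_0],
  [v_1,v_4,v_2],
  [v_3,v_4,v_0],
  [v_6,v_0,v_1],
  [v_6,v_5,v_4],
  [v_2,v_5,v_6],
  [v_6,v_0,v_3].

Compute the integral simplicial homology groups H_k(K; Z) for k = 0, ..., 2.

H_0 = Z,  H_1 = Z^2,  H_2 = Z.

Order the vertices as v_0 < v_1 < v_2 < v_3 < v_4 < v_5 < v_6. Listing each simplex with vertices in this order, K has dimension 2 with simplices:

  0-simplices (7): [v_0], [v_1], [v_2], [v_3], [v_4], [v_5], [v_6]
  1-simplices (21): (21 of them)
  2-simplices (14): (14 of them)

so the chain groups are C_0 ≅ Z^7, C_1 ≅ Z^21, C_2 ≅ Z^14.

The boundary map ∂_1: C_1 → C_0 is given by ∂[p,q] = [q] − [p]. For instance
  ∂[v_0,v_6] = [v_6] − [v_0].
The 7×21 boundary matrix has rank 6 and Smith normal form diag(1,1,1,1,1,1).

Boundary ∂_2: C_2 → C_1 maps a triangle to the signed sum of its edges. For instance
  ∂[v_0,v_1,v_6] = [v_1,v_6] − [v_0,v_6] + [v_0,v_1],
  ∂[v_0,v_1,v_5] = [v_1,v_5] − [v_0,v_5] + [v_0,v_1].
This gives a 21×14 integer matrix of rank 13; reducing to Smith normal form yields diagonal entries (1,1,1,1,1,1,1,1,1,1,1,1,1).

Reading off H_k = ker ∂_k / im ∂_{k+1}:

  H_0: rank C_0 − rank ∂_1 = 7 − 6 = 1, and the invariant factors of ∂_1 are all 1, so H_0 ≅ Z.
  H_1: rank ker ∂_1 − rank ∂_2 = (21 − 6) − 13 = 2, and the invariant factors of ∂_2 are all 1, so H_1 ≅ Z^2.
  H_2: rank ker ∂_2 − rank ∂_3 = (14 − 13) − 0 = 1, and there is no ∂_3, so H_2 ≅ Z.

As a check, the Euler characteristic is 7 − 21 + 14 = 0, which agrees with 1 − 2 + 1 = 0.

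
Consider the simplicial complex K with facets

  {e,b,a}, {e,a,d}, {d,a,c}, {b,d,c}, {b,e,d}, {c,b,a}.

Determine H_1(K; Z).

H_1 ≅ 0.

Take the total order a < b < c < d < e on the vertex set. Then K (dimension 2) consists of the simplices:

  0-simplices (5): a, b, c, d, e
  1-simplices (9): ab, ac, ad, ae, bc, bd, be, cd, de
  2-simplices (6): abc, abe, acd, ade, bcd, bde

giving chain groups C_0 ≅ Z^5, C_1 ≅ Z^9, C_2 ≅ Z^6.

The boundary map ∂_1: C_1 → C_0 is given by ∂[p,q] = [q] − [p]. For instance
  ∂ad = d − a.
This gives a 5×9 integer matrix of rank 4; reducing to Smith normal form yields diagonal entries (1,1,1,1).

∂_2: C_2 → C_1 acts by ∂[p,q,r] = [q,r] − [p,r] + [p,q]. For instance
  ∂ade = de − ae + ad,
  ∂bcd = cd − bd + bc.
As a 9×6 matrix over Z this has rank 5, with invariant factors (1,1,1,1,1).

Now H_k = ker ∂_k / im ∂_{k+1}, so:

  H_1: rank ker ∂_1 − rank ∂_2 = (9 − 4) − 5 = 0, and the invariant factors of ∂_2 are all 1, so H_1 = 0.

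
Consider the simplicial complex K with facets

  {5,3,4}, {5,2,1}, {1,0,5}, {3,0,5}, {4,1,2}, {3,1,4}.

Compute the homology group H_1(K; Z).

We work with the vertex ordering 0 < 1 < 2 < 3 < 4 < 5. The simplices of K, each written with vertices in increasing order, are:

  0-simplices (6): [0], [1], [2], [3], [4], [5]
  1-simplices (12): [0,1], [0,3], [0,5], [1,2], [1,3], [1,4], [1,5], [2,4], [2,5], [3,4], [3,5], [4,5]
  2-simplices (6): [0,1,5], [0,3,5], [1,2,4], [1,2,5], [1,3,4], [3,4,5]

so the chain groups are C_0 ≅ Z^6, C_1 ≅ Z^12, C_2 ≅ Z^6.

Boundary ∂_1: C_1 → C_0 maps an edge to its endpoints' difference, ∂[p,q] = q − p. For instance
  ∂[0,5] = [5] − [0].
The resulting 6×12 matrix has rank 5, and its Smith normal form has invariant factors (1,1,1,1,1).

The boundary map ∂_2: C_2 → C_1 maps a triangle to the signed sum of its edges. For instance
  ∂[3,4,5] = [4,5] − [3,5] + [3,4],
  ∂[0,3,5] = [3,5] − [0,5] + [0,3].
The 12×6 boundary matrix has rank 6 and Smith normal form diag(1,1,1,1,1,1).

From H_k ≅ ker(∂_k) / im(∂_{k+1}) we obtain:

  H_1: rank ker ∂_1 − rank ∂_2 = (12 − 5) − 6 = 1, and the invariant factors of ∂_2 are all 1, so H_1 ≅ Z.

(K is a triangulation of the cylinder S^1 x I.)

H_1 ≅ Z.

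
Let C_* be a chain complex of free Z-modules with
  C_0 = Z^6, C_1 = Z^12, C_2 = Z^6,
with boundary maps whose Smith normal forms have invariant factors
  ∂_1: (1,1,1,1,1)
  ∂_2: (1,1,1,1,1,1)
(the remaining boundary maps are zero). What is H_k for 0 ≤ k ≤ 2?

H_0 ≅ Z,  H_1 ≅ Z,  H_2 = 0.

H_0: b_0 = 6 − 0 − 5 = 1; torsion from ∂_1 factors > 1: none. So H_0 ≅ Z.
H_1: b_1 = 12 − 5 − 6 = 1; torsion from ∂_2 factors > 1: none. So H_1 ≅ Z.
H_2: b_2 = 6 − 6 − 0 = 0; torsion from ∂_3 factors > 1: none. So H_2 ≅ 0.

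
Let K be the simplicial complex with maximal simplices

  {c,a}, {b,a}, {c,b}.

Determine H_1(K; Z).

H_1 ≅ Z.

K has 3 vertices, 3 edges.
rank ∂_1 = 2, rank ∂_2 = 0 ⇒ b_1 = 3 − 2 − 0 = 1. So H_1 ≅ Z.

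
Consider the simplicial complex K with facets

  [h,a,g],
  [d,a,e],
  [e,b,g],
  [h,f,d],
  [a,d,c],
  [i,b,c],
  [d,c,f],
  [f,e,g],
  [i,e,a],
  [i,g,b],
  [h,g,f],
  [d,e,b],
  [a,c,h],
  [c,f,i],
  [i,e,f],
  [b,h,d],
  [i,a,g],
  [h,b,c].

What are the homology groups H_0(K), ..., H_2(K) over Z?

We work with the vertex ordering a < b < c < d < e < f < g < h < i. The simplices of K, each written with vertices in increasing order, are:

  0-simplices (9): a, b, c, d, e, f, g, h, i
  1-simplices (27): ac, ad, ae, ag, ah, ai, bc, bd, be, bg, bh, bi, cd, cf, ch, ci, de, df, dh, ef, eg, ei, fg, fh, fi, gh, gi
  2-simplices (18): acd, ach, ade, aei, agh, agi, bch, bci, bde, bdh, beg, bgi, cdf, cfi, dfh, efg, efi, fgh

so the chain groups are C_0 ≅ Z^9, C_1 ≅ Z^27, C_2 ≅ Z^18.

Boundary ∂_1: C_1 → C_0 maps an edge to its endpoints' difference, ∂[p,q] = q − p.
The 9×27 boundary matrix has rank 8 and Smith normal form diag(1,1,1,1,1,1,1,1).

The boundary map ∂_2: C_2 → C_1 maps a triangle to the signed sum of its edges. For instance
  ∂efi = fi − ei + ef,
  ∂dfh = fh − dh + df.
This gives a 27×18 integer matrix of rank 18; reducing to Smith normal form yields diagonal entries (1,1,1,1,1,1,1,1,1,1,1,1,1,1,1,1,1,2).

Now H_k = ker ∂_k / im ∂_{k+1}, so:

  H_0: rank C_0 − rank ∂_1 = 9 − 8 = 1, and the invariant factors of ∂_1 are all 1, so H_0 = Z.
  H_1: rank ker ∂_1 − rank ∂_2 = (27 − 8) − 18 = 1, and ∂_2 has invariant factor 2 > 1, so H_1 = Z ⊕ Z/2.
  H_2: rank ker ∂_2 − rank ∂_3 = (18 − 18) − 0 = 0, and there is no ∂_3, so H_2 = 0.

H_0 ≅ Z,  H_1 ≅ Z ⊕ Z/2,  H_2 = 0.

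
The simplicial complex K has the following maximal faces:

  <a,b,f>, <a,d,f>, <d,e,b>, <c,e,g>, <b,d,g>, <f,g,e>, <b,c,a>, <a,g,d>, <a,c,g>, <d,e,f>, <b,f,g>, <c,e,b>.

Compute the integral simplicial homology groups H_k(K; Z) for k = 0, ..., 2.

H_0 = Z,  H_1 = Z/2Z,  H_2 = 0.

Fix the vertex order a < b < c < d < e < f < g and write every simplex with vertices in increasing order. Then dim K = 2 and the simplices of K are:

  0-simplices (7): a, b, c, d, e, f, g
  1-simplices (18): ab, ac, ad, af, ag, bc, bd, be, bf, bg, ce, cg, de, df, dg, ef, eg, fg
  2-simplices (12): abc, abf, acg, adf, adg, bce, bde, bdg, bfg, ceg, def, efg

so the chain groups are C_0 ≅ Z^7, C_1 ≅ Z^18, C_2 ≅ Z^12.

The boundary map ∂_1: C_1 → C_0 sends each edge [p,q] (with p < q) to q − p.
The 7×18 boundary matrix has rank 6 and Smith normal form diag(1,1,1,1,1,1).

∂_2: C_2 → C_1 sends each 2-simplex [p,q,r] to [q,r] − [p,r] + [p,q]. For instance
  ∂bdg = dg − bg + bd,
  ∂abc = bc − ac + ab.
The 18×12 boundary matrix has rank 12 and Smith normal form diag(1,1,1,1,1,1,1,1,1,1,1,2).

Reading off H_k = ker ∂_k / im ∂_{k+1}:

  H_0: rank C_0 − rank ∂_1 = 7 − 6 = 1, and the invariant factors of ∂_1 are all 1, so H_0 ≅ Z.
  H_1: rank ker ∂_1 − rank ∂_2 = (18 − 6) − 12 = 0, and ∂_2 has invariant factor 2 > 1, so H_1 ≅ Z/2Z.
  H_2: rank ker ∂_2 − rank ∂_3 = (12 − 12) − 0 = 0, and there is no ∂_3, so H_2 ≅ 0.

As a check, the Euler characteristic is 7 − 18 + 12 = 1, which agrees with 1 − 0 + 0 = 1.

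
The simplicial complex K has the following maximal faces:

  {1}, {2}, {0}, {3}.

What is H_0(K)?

H_0 = Z^4.

Take the total order 0 < 1 < 2 < 3 on the vertex set. Then K (dimension 0) consists of the simplices:

  0-simplices (4): [0], [1], [2], [3]

so the chain groups are C_0 ≅ Z^4.

From H_k ≅ ker(∂_k) / im(∂_{k+1}) we obtain:

  H_0: rank C_0 − rank ∂_1 = 4 − 0 = 4, and there is no ∂_1, so H_0 ≅ Z^4.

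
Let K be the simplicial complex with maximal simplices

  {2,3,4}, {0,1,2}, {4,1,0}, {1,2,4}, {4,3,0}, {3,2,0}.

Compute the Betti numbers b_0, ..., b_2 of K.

b_0 = 1, b_1 = 0, b_2 = 1.

We work with the vertex ordering 0 < 1 < 2 < 3 < 4. The simplices of K, each written with vertices in increasing order, are:

  0-simplices (5): [0], [1], [2], [3], [4]
  1-simplices (9): [0,1], [0,2], [0,3], [0,4], [1,2], [1,4], [2,3], [2,4], [3,4]
  2-simplices (6): [0,1,2], [0,1,4], [0,2,3], [0,3,4], [1,2,4], [2,3,4]

Hence C_0 ≅ Z^5, C_1 ≅ Z^9, C_2 ≅ Z^6.

The boundary map ∂_1: C_1 → C_0 maps an edge to its endpoints' difference, ∂[p,q] = q − p. For instance
  ∂[0,2] = [2] − [0].
As a 5×9 matrix over Z this has rank 4, with invariant factors (1,1,1,1).

Boundary ∂_2: C_2 → C_1 sends each 2-simplex [p,q,r] to [q,r] − [p,r] + [p,q]. For instance
  ∂[0,3,4] = [3,4] − [0,4] + [0,3],
  ∂[0,2,3] = [2,3] − [0,3] + [0,2].
The resulting 9×6 matrix has rank 5, and its Smith normal form has invariant factors (1,1,1,1,1).

Now H_k = ker ∂_k / im ∂_{k+1}, so:

  H_0: rank C_0 − rank ∂_1 = 5 − 4 = 1, and the invariant factors of ∂_1 are all 1, so H_0 = Z.
  H_1: rank ker ∂_1 − rank ∂_2 = (9 − 4) − 5 = 0, and the invariant factors of ∂_2 are all 1, so H_1 = 0.
  H_2: rank ker ∂_2 − rank ∂_3 = (6 − 5) − 0 = 1, and there is no ∂_3, so H_2 = Z.

Hence the Betti numbers are b_0 = 1, b_1 = 0, b_2 = 1.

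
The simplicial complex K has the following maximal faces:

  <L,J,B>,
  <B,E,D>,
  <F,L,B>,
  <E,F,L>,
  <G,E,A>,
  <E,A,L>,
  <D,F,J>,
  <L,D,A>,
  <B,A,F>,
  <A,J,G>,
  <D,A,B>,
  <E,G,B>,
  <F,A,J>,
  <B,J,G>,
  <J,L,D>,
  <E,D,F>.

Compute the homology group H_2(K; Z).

Take the total order A < B < D < E < F < G < J < L on the vertex set. Then K (dimension 2) consists of the simplices:

  0-simplices (8): A, B, D, E, F, G, J, L
  1-simplices (24): AB, AD, AE, AF, AG, AJ, AL, BD, BE, BF, BG, BJ, BL, DE, DF, DJ, DL, EF, EG, EL, FJ, FL, GJ, JL
  2-simplices (16): ABD, ABF, ADL, AEG, AEL, AFJ, AGJ, BDE, BEG, BFL, BGJ, BJL, DEF, DFJ, DJL, EFL

giving chain groups C_0 ≅ Z^8, C_1 ≅ Z^24, C_2 ≅ Z^16.

The boundary map ∂_1: C_1 → C_0 is given by ∂[p,q] = [q] − [p].
The 8×24 boundary matrix has rank 7 and Smith normal form diag(1,1,1,1,1,1,1).

The boundary map ∂_2: C_2 → C_1 acts by ∂[p,q,r] = [q,r] − [p,r] + [p,q]. For instance
  ∂DJL = JL − DL + DJ,
  ∂ABD = BD − AD + AB.
As a 24×16 matrix over Z this has rank 15, with invariant factors (1,1,1,1,1,1,1,1,1,1,1,1,1,1,1).

From H_k ≅ ker(∂_k) / im(∂_{k+1}) we obtain:

  H_2: rank ker ∂_2 − rank ∂_3 = (16 − 15) − 0 = 1, and there is no ∂_3, so H_2 ≅ Z.

H_2 = Z.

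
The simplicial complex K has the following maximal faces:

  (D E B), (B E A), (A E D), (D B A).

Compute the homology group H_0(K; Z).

Order the vertices as A < B < D < E. Listing each simplex with vertices in this order, K has dimension 2 with simplices:

  0-simplices (4): A, B, D, E
  1-simplices (6): AB, AD, AE, BD, BE, DE
  2-simplices (4): ABD, ABE, ADE, BDE

Hence C_0 ≅ Z^4, C_1 ≅ Z^6, C_2 ≅ Z^4.

∂_1: C_1 → C_0 sends each edge [p,q] (with p < q) to q − p. For instance
  ∂DE = E − D.
This gives a 4×6 integer matrix of rank 3; reducing to Smith normal form yields diagonal entries (1,1,1).

The boundary map ∂_2: C_2 → C_1 sends each 2-simplex [p,q,r] to [q,r] − [p,r] + [p,q]. For instance
  ∂BDE = DE − BE + BD,
  ∂ABE = BE − AE + AB.
The 6×4 boundary matrix has rank 3 and Smith normal form diag(1,1,1).

Reading off H_k = ker ∂_k / im ∂_{k+1}:

  H_0: rank C_0 − rank ∂_1 = 4 − 3 = 1, and the invariant factors of ∂_1 are all 1, so H_0 ≅ Z.

H_0 = Z.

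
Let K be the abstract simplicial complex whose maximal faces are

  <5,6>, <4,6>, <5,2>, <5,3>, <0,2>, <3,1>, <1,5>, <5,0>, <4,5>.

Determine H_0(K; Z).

Fix the vertex order 0 < 1 < 2 < 3 < 4 < 5 < 6 and write every simplex with vertices in increasing order. Then dim K = 1 and the simplices of K are:

  0-simplices (7): [0], [1], [2], [3], [4], [5], [6]
  1-simplices (9): [0,2], [0,5], [1,3], [1,5], [2,5], [3,5], [4,5], [4,6], [5,6]

giving chain groups C_0 ≅ Z^7, C_1 ≅ Z^9.

∂_1: C_1 → C_0 maps an edge to its endpoints' difference, ∂[p,q] = q − p. For instance
  ∂[2,5] = [5] − [2].
The resulting 7×9 matrix has rank 6, and its Smith normal form has invariant factors (1,1,1,1,1,1).

Reading off H_k = ker ∂_k / im ∂_{k+1}:

  H_0: rank C_0 − rank ∂_1 = 7 − 6 = 1, and the invariant factors of ∂_1 are all 1, so H_0 ≅ Z.

H_0 ≅ Z.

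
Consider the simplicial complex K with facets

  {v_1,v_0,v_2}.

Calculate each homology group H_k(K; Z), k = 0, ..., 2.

We work with the vertex ordering v_0 < v_1 < v_2. The simplices of K, each written with vertices in increasing order, are:

  0-simplices (3): [v_0], [v_1], [v_2]
  1-simplices (3): [v_0,v_1], [v_0,v_2], [v_1,v_2]
  2-simplices (1): [v_0,v_1,v_2]

giving chain groups C_0 ≅ Z^3, C_1 ≅ Z^3, C_2 ≅ Z^1.

∂_1: C_1 → C_0 maps an edge to its endpoints' difference, ∂[p,q] = q − p. For instance
  ∂[v_1,v_2] = [v_2] − [v_1].
The 3×3 boundary matrix has rank 2 and Smith normal form diag(1,1).

∂_2: C_2 → C_1 sends each 2-simplex [p,q,r] to [q,r] − [p,r] + [p,q]. For instance
  ∂[v_0,v_1,v_2] = [v_1,v_2] − [v_0,v_2] + [v_0,v_1].
This gives a 3×1 integer matrix of rank 1; reducing to Smith normal form yields diagonal entries (1).

Now H_k = ker ∂_k / im ∂_{k+1}, so:

  H_0: rank C_0 − rank ∂_1 = 3 − 2 = 1, and the invariant factors of ∂_1 are all 1, so H_0 = Z.
  H_1: rank ker ∂_1 − rank ∂_2 = (3 − 2) − 1 = 0, and the invariant factors of ∂_2 are all 1, so H_1 = 0.
  H_2: rank ker ∂_2 − rank ∂_3 = (1 − 1) − 0 = 0, and there is no ∂_3, so H_2 = 0.

H_0 ≅ Z,  H_1 = 0,  H_2 = 0.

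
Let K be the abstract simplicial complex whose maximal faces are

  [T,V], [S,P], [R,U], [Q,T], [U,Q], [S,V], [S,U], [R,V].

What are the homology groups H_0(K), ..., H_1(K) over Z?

Take the total order P < Q < R < S < T < U < V on the vertex set. Then K (dimension 1) consists of the simplices:

  0-simplices (7): P, Q, R, S, T, U, V
  1-simplices (8): PS, QT, QU, RU, RV, SU, SV, TV

giving chain groups C_0 ≅ Z^7, C_1 ≅ Z^8.

The boundary map ∂_1: C_1 → C_0 maps an edge to its endpoints' difference, ∂[p,q] = q − p. For instance
  ∂SU = U − S.
The 7×8 boundary matrix has rank 6 and Smith normal form diag(1,1,1,1,1,1).

Reading off H_k = ker ∂_k / im ∂_{k+1}:

  H_0: rank C_0 − rank ∂_1 = 7 − 6 = 1, and the invariant factors of ∂_1 are all 1, so H_0 ≅ Z.
  H_1: rank ker ∂_1 − rank ∂_2 = (8 − 6) − 0 = 2, and there is no ∂_2, so H_1 ≅ Z^2.

H_0 = Z,  H_1 = Z^2.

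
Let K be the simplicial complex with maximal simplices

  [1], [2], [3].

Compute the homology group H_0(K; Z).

Order the vertices as 1 < 2 < 3. Listing each simplex with vertices in this order, K has dimension 0 with simplices:

  0-simplices (3): [1], [2], [3]

Hence C_0 ≅ Z^3.

Now H_k = ker ∂_k / im ∂_{k+1}, so:

  H_0: rank C_0 − rank ∂_1 = 3 − 0 = 3, and there is no ∂_1, so H_0 ≅ Z^3.

H_0 ≅ Z^3.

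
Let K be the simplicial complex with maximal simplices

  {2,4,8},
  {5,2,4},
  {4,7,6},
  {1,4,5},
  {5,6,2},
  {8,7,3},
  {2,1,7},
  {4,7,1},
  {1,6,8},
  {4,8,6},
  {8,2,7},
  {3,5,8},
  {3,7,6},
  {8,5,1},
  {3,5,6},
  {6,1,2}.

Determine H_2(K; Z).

We work with the vertex ordering 1 < 2 < 3 < 4 < 5 < 6 < 7 < 8. The simplices of K, each written with vertices in increasing order, are:

  0-simplices (8): [1], [2], [3], [4], [5], [6], [7], [8]
  1-simplices (24): (24 of them)
  2-simplices (16): [1,2,6], [1,2,7], [1,4,5], [1,4,7], [1,5,8], [1,6,8], [2,4,5], [2,4,8], [2,5,6], [2,7,8], [3,5,6], [3,5,8], [3,6,7], [3,7,8], [4,6,7], [4,6,8]

giving chain groups C_0 ≅ Z^8, C_1 ≅ Z^24, C_2 ≅ Z^16.

The boundary map ∂_1: C_1 → C_0 sends each edge [p,q] (with p < q) to q − p.
The 8×24 boundary matrix has rank 7 and Smith normal form diag(1,1,1,1,1,1,1).

∂_2: C_2 → C_1 maps a triangle to the signed sum of its edges. For instance
  ∂[2,7,8] = [7,8] − [2,8] + [2,7],
  ∂[2,5,6] = [5,6] − [2,6] + [2,5].
The 24×16 boundary matrix has rank 15 and Smith normal form diag(1,1,1,1,1,1,1,1,1,1,1,1,1,1,1).

From H_k ≅ ker(∂_k) / im(∂_{k+1}) we obtain:

  H_2: rank ker ∂_2 − rank ∂_3 = (16 − 15) − 0 = 1, and there is no ∂_3, so H_2 = Z.

H_2 ≅ Z.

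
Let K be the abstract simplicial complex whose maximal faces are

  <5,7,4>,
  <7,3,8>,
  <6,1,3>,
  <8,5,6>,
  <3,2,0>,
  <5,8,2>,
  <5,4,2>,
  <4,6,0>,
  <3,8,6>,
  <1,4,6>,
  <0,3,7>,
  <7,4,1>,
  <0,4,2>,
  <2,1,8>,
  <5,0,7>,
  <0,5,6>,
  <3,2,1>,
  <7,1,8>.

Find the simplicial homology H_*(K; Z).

Fix the vertex order 0 < 1 < 2 < 3 < 4 < 5 < 6 < 7 < 8 and write every simplex with vertices in increasing order. Then dim K = 2 and the simplices of K are:

  0-simplices (9): [0], [1], [2], [3], [4], [5], [6], [7], [8]
  1-simplices (27): (27 of them)
  2-simplices (18): [0,2,3], [0,2,4], [0,3,7], [0,4,6], [0,5,6], [0,5,7], [1,2,3], [1,2,8], [1,3,6], [1,4,6], [1,4,7], [1,7,8], [2,4,5], [2,5,8], [3,6,8], [3,7,8], [4,5,7], [5,6,8]

giving chain groups C_0 ≅ Z^9, C_1 ≅ Z^27, C_2 ≅ Z^18.

∂_1: C_1 → C_0 maps an edge to its endpoints' difference, ∂[p,q] = q − p.
The 9×27 boundary matrix has rank 8 and Smith normal form diag(1,1,1,1,1,1,1,1).

The boundary map ∂_2: C_2 → C_1 acts by ∂[p,q,r] = [q,r] − [p,r] + [p,q]. For instance
  ∂[1,2,3] = [2,3] − [1,3] + [1,2],
  ∂[1,7,8] = [7,8] − [1,8] + [1,7].
This gives a 27×18 integer matrix of rank 18; reducing to Smith normal form yields diagonal entries (1,1,1,1,1,1,1,1,1,1,1,1,1,1,1,1,1,2).

Reading off H_k = ker ∂_k / im ∂_{k+1}:

  H_0: rank C_0 − rank ∂_1 = 9 − 8 = 1, and the invariant factors of ∂_1 are all 1, so H_0 ≅ Z.
  H_1: rank ker ∂_1 − rank ∂_2 = (27 − 8) − 18 = 1, and ∂_2 has invariant factor 2 > 1, so H_1 ≅ Z ⊕ Z/2.
  H_2: rank ker ∂_2 − rank ∂_3 = (18 − 18) − 0 = 0, and there is no ∂_3, so H_2 ≅ 0.

As a check, the Euler characteristic is 9 − 27 + 18 = 0, which agrees with 1 − 1 + 0 = 0.
(K is a triangulation of the Klein bottle.)

H_0 = Z,  H_1 = Z ⊕ Z/2,  H_2 = 0.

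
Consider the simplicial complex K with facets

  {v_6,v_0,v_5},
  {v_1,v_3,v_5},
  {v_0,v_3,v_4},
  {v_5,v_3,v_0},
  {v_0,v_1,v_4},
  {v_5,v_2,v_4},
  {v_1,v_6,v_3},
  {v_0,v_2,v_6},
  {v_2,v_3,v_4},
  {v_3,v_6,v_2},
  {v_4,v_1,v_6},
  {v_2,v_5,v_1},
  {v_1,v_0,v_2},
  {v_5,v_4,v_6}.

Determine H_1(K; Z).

We work with the vertex ordering v_0 < v_1 < v_2 < v_3 < v_4 < v_5 < v_6. The simplices of K, each written with vertices in increasing order, are:

  0-simplices (7): [v_0], [v_1], [v_2], [v_3], [v_4], [v_5], [v_6]
  1-simplices (21): (21 of them)
  2-simplices (14): (14 of them)

so the chain groups are C_0 ≅ Z^7, C_1 ≅ Z^21, C_2 ≅ Z^14.

Boundary ∂_1: C_1 → C_0 is given by ∂[p,q] = [q] − [p].
As a 7×21 matrix over Z this has rank 6, with invariant factors (1,1,1,1,1,1).

∂_2: C_2 → C_1 maps a triangle to the signed sum of its edges. For instance
  ∂[v_0,v_1,v_4] = [v_1,v_4] − [v_0,v_4] + [v_0,v_1],
  ∂[v_4,v_5,v_6] = [v_5,v_6] − [v_4,v_6] + [v_4,v_5].
The 21×14 boundary matrix has rank 13 and Smith normal form diag(1,1,1,1,1,1,1,1,1,1,1,1,1).

From H_k ≅ ker(∂_k) / im(∂_{k+1}) we obtain:

  H_1: rank ker ∂_1 − rank ∂_2 = (21 − 6) − 13 = 2, and the invariant factors of ∂_2 are all 1, so H_1 = Z^2.

H_1 ≅ Z^2.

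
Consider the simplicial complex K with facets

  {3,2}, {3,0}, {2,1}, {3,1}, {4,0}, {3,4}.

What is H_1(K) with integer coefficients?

Fix the vertex order 0 < 1 < 2 < 3 < 4 and write every simplex with vertices in increasing order. Then dim K = 1 and the simplices of K are:

  0-simplices (5): [0], [1], [2], [3], [4]
  1-simplices (6): [0,3], [0,4], [1,2], [1,3], [2,3], [3,4]

so the chain groups are C_0 ≅ Z^5, C_1 ≅ Z^6.

The boundary map ∂_1: C_1 → C_0 maps an edge to its endpoints' difference, ∂[p,q] = q − p. For instance
  ∂[0,4] = [4] − [0].
This gives a 5×6 integer matrix of rank 4; reducing to Smith normal form yields diagonal entries (1,1,1,1).

Reading off H_k = ker ∂_k / im ∂_{k+1}:

  H_1: rank ker ∂_1 − rank ∂_2 = (6 − 4) − 0 = 2, and there is no ∂_2, so H_1 ≅ Z^2.

H_1 = Z^2.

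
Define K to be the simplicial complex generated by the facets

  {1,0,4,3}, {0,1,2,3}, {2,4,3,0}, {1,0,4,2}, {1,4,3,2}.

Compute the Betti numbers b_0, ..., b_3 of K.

b_0 = 1, b_1 = 0, b_2 = 0, b_3 = 1.

K has 5 vertices, 10 edges, 10 triangles, 5 3-simplices.
rank ∂_0 = 0, rank ∂_1 = 4 ⇒ b_0 = 5 − 0 − 4 = 1; all invariant factors of ∂_1 are 1 so no torsion. So H_0 = Z.
rank ∂_1 = 4, rank ∂_2 = 6 ⇒ b_1 = 10 − 4 − 6 = 0; all invariant factors of ∂_2 are 1 so no torsion. So H_1 = 0.
rank ∂_2 = 6, rank ∂_3 = 4 ⇒ b_2 = 10 − 6 − 4 = 0; all invariant factors of ∂_3 are 1 so no torsion. So H_2 = 0.
rank ∂_3 = 4, rank ∂_4 = 0 ⇒ b_3 = 5 − 4 − 0 = 1. So H_3 = Z.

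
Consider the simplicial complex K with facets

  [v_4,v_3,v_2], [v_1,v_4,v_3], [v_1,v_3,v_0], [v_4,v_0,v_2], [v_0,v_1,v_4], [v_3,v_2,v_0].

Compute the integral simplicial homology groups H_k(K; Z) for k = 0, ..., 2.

H_0 = Z,  H_1 = 0,  H_2 = Z.

Take the total order v_0 < v_1 < v_2 < v_3 < v_4 on the vertex set. Then K (dimension 2) consists of the simplices:

  0-simplices (5): [v_0], [v_1], [v_2], [v_3], [v_4]
  1-simplices (9): [v_0,v_1], [v_0,v_2], [v_0,v_3], [v_0,v_4], [v_1,v_3], [v_1,v_4], [v_2,v_3], [v_2,v_4], [v_3,v_4]
  2-simplices (6): [v_0,v_1,v_3], [v_0,v_1,v_4], [v_0,v_2,v_3], [v_0,v_2,v_4], [v_1,v_3,v_4], [v_2,v_3,v_4]

so the chain groups are C_0 ≅ Z^5, C_1 ≅ Z^9, C_2 ≅ Z^6.

Boundary ∂_1: C_1 → C_0 sends each edge [p,q] (with p < q) to q − p. For instance
  ∂[v_0,v_1] = [v_1] − [v_0].
The resulting 5×9 matrix has rank 4, and its Smith normal form has invariant factors (1,1,1,1).

Boundary ∂_2: C_2 → C_1 maps a triangle to the signed sum of its edges. For instance
  ∂[v_0,v_2,v_3] = [v_2,v_3] − [v_0,v_3] + [v_0,v_2],
  ∂[v_0,v_2,v_4] = [v_2,v_4] − [v_0,v_4] + [v_0,v_2].
As a 9×6 matrix over Z this has rank 5, with invariant factors (1,1,1,1,1).

Computing H_k = (kernel of ∂_k) / (image of ∂_{k+1}):

  H_0: rank C_0 − rank ∂_1 = 5 − 4 = 1, and the invariant factors of ∂_1 are all 1, so H_0 = Z.
  H_1: rank ker ∂_1 − rank ∂_2 = (9 − 4) − 5 = 0, and the invariant factors of ∂_2 are all 1, so H_1 = 0.
  H_2: rank ker ∂_2 − rank ∂_3 = (6 − 5) − 0 = 1, and there is no ∂_3, so H_2 = Z.

As a check, the Euler characteristic is 5 − 9 + 6 = 2, which agrees with 1 − 0 + 1 = 2.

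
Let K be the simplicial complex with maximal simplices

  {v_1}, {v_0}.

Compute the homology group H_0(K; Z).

Take the total order v_0 < v_1 on the vertex set. Then K (dimension 0) consists of the simplices:

  0-simplices (2): [v_0], [v_1]

giving chain groups C_0 ≅ Z^2.

From H_k ≅ ker(∂_k) / im(∂_{k+1}) we obtain:

  H_0: rank C_0 − rank ∂_1 = 2 − 0 = 2, and there is no ∂_1, so H_0 = Z^2.

(K is a triangulation of a set of 2 points.)

H_0 = Z^2.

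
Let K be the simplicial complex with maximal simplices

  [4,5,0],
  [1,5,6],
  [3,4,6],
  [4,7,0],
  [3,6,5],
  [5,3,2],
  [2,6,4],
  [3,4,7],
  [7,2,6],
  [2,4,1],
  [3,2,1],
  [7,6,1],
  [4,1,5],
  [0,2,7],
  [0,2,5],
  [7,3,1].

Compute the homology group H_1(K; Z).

H_1 = Z^2.

Fix the vertex order 0 < 1 < 2 < 3 < 4 < 5 < 6 < 7 and write every simplex with vertices in increasing order. Then dim K = 2 and the simplices of K are:

  0-simplices (8): [0], [1], [2], [3], [4], [5], [6], [7]
  1-simplices (24): (24 of them)
  2-simplices (16): [0,2,5], [0,2,7], [0,4,5], [0,4,7], [1,2,3], [1,2,4], [1,3,7], [1,4,5], [1,5,6], [1,6,7], [2,3,5], [2,4,6], [2,6,7], [3,4,6], [3,4,7], [3,5,6]

giving chain groups C_0 ≅ Z^8, C_1 ≅ Z^24, C_2 ≅ Z^16.

Boundary ∂_1: C_1 → C_0 is given by ∂[p,q] = [q] − [p]. For instance
  ∂[2,3] = [3] − [2].
As a 8×24 matrix over Z this has rank 7, with invariant factors (1,1,1,1,1,1,1).

The boundary map ∂_2: C_2 → C_1 acts by ∂[p,q,r] = [q,r] − [p,r] + [p,q]. For instance
  ∂[3,4,6] = [4,6] − [3,6] + [3,4],
  ∂[2,3,5] = [3,5] − [2,5] + [2,3].
The 24×16 boundary matrix has rank 15 and Smith normal form diag(1,1,1,1,1,1,1,1,1,1,1,1,1,1,1).

From H_k ≅ ker(∂_k) / im(∂_{k+1}) we obtain:

  H_1: rank ker ∂_1 − rank ∂_2 = (24 − 7) − 15 = 2, and the invariant factors of ∂_2 are all 1, so H_1 ≅ Z^2.

(K is a triangulation of the torus T^2.)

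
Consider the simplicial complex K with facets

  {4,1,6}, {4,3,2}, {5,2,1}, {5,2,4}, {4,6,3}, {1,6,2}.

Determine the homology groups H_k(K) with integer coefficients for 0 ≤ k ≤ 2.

Take the total order 1 < 2 < 3 < 4 < 5 < 6 on the vertex set. Then K (dimension 2) consists of the simplices:

  0-simplices (6): [1], [2], [3], [4], [5], [6]
  1-simplices (12): [1,2], [1,4], [1,5], [1,6], [2,3], [2,4], [2,5], [2,6], [3,4], [3,6], [4,5], [4,6]
  2-simplices (6): [1,2,5], [1,2,6], [1,4,6], [2,3,4], [2,4,5], [3,4,6]

giving chain groups C_0 ≅ Z^6, C_1 ≅ Z^12, C_2 ≅ Z^6.

∂_1: C_1 → C_0 sends each edge [p,q] (with p < q) to q − p. For instance
  ∂[1,5] = [5] − [1].
The 6×12 boundary matrix has rank 5 and Smith normal form diag(1,1,1,1,1).

Boundary ∂_2: C_2 → C_1 maps a triangle to the signed sum of its edges. For instance
  ∂[1,4,6] = [4,6] − [1,6] + [1,4],
  ∂[1,2,5] = [2,5] − [1,5] + [1,2].
The 12×6 boundary matrix has rank 6 and Smith normal form diag(1,1,1,1,1,1).

Reading off H_k = ker ∂_k / im ∂_{k+1}:

  H_0: rank C_0 − rank ∂_1 = 6 − 5 = 1, and the invariant factors of ∂_1 are all 1, so H_0 ≅ Z.
  H_1: rank ker ∂_1 − rank ∂_2 = (12 − 5) − 6 = 1, and the invariant factors of ∂_2 are all 1, so H_1 ≅ Z.
  H_2: rank ker ∂_2 − rank ∂_3 = (6 − 6) − 0 = 0, and there is no ∂_3, so H_2 ≅ 0.

As a check, the Euler characteristic is 6 − 12 + 6 = 0, which agrees with 1 − 1 + 0 = 0.
(K is a triangulation of the cylinder S^1 x I.)

H_0 ≅ Z,  H_1 ≅ Z,  H_2 = 0.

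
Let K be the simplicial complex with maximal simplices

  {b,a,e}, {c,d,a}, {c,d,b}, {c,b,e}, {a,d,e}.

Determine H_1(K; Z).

H_1 = Z.

Order the vertices as a < b < c < d < e. Listing each simplex with vertices in this order, K has dimension 2 with simplices:

  0-simplices (5): a, b, c, d, e
  1-simplices (10): ab, ac, ad, ae, bc, bd, be, cd, ce, de
  2-simplices (5): abe, acd, ade, bcd, bce

giving chain groups C_0 ≅ Z^5, C_1 ≅ Z^10, C_2 ≅ Z^5.

∂_1: C_1 → C_0 sends each edge [p,q] (with p < q) to q − p.
The resulting 5×10 matrix has rank 4, and its Smith normal form has invariant factors (1,1,1,1).

∂_2: C_2 → C_1 acts by ∂[p,q,r] = [q,r] − [p,r] + [p,q]. For instance
  ∂bcd = cd − bd + bc,
  ∂ade = de − ae + ad.
The 10×5 boundary matrix has rank 5 and Smith normal form diag(1,1,1,1,1).

From H_k ≅ ker(∂_k) / im(∂_{k+1}) we obtain:

  H_1: rank ker ∂_1 − rank ∂_2 = (10 − 4) − 5 = 1, and the invariant factors of ∂_2 are all 1, so H_1 ≅ Z.

(K is a triangulation of the Möbius band.)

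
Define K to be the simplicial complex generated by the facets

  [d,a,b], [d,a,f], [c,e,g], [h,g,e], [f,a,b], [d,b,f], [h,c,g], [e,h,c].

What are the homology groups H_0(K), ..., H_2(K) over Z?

H_0 = Z^2,  H_1 = 0,  H_2 = Z^2.

Fix the vertex order a < b < c < d < e < f < g < h and write every simplex with vertices in increasing order. Then dim K = 2 and the simplices of K are:

  0-simplices (8): a, b, c, d, e, f, g, h
  1-simplices (12): ab, ad, af, bd, bf, ce, cg, ch, df, eg, eh, gh
  2-simplices (8): abd, abf, adf, bdf, ceg, ceh, cgh, egh

so the chain groups are C_0 ≅ Z^8, C_1 ≅ Z^12, C_2 ≅ Z^8.

∂_1: C_1 → C_0 sends each edge [p,q] (with p < q) to q − p.
As a 8×12 matrix over Z this has rank 6, with invariant factors (1,1,1,1,1,1).

∂_2: C_2 → C_1 sends each 2-simplex [p,q,r] to [q,r] − [p,r] + [p,q]. For instance
  ∂adf = df − af + ad,
  ∂cgh = gh − ch + cg.
This gives a 12×8 integer matrix of rank 6; reducing to Smith normal form yields diagonal entries (1,1,1,1,1,1).

Computing H_k = (kernel of ∂_k) / (image of ∂_{k+1}):

  H_0: rank C_0 − rank ∂_1 = 8 − 6 = 2, and the invariant factors of ∂_1 are all 1, so H_0 = Z^2.
  H_1: rank ker ∂_1 − rank ∂_2 = (12 − 6) − 6 = 0, and the invariant factors of ∂_2 are all 1, so H_1 = 0.
  H_2: rank ker ∂_2 − rank ∂_3 = (8 − 6) − 0 = 2, and there is no ∂_3, so H_2 = Z^2.

(K is a triangulation of the disjoint union of the 2-sphere S^2 and the 2-sphere S^2.)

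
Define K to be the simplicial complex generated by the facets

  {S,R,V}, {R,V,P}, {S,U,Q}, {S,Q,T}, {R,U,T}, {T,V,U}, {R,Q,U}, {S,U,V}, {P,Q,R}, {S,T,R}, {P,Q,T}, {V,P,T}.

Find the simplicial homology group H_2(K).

We work with the vertex ordering P < Q < R < S < T < U < V. The simplices of K, each written with vertices in increasing order, are:

  0-simplices (7): P, Q, R, S, T, U, V
  1-simplices (18): PQ, PR, PT, PV, QR, QS, QT, QU, RS, RT, RU, RV, ST, SU, SV, TU, TV, UV
  2-simplices (12): PQR, PQT, PRV, PTV, QRU, QST, QSU, RST, RSV, RTU, SUV, TUV

so the chain groups are C_0 ≅ Z^7, C_1 ≅ Z^18, C_2 ≅ Z^12.

Boundary ∂_1: C_1 → C_0 sends each edge [p,q] (with p < q) to q − p. For instance
  ∂UV = V − U.
The resulting 7×18 matrix has rank 6, and its Smith normal form has invariant factors (1,1,1,1,1,1).

Boundary ∂_2: C_2 → C_1 acts by ∂[p,q,r] = [q,r] − [p,r] + [p,q]. For instance
  ∂PRV = RV − PV + PR,
  ∂SUV = UV − SV + SU.
The resulting 18×12 matrix has rank 12, and its Smith normal form has invariant factors (1,1,1,1,1,1,1,1,1,1,1,2).

Reading off H_k = ker ∂_k / im ∂_{k+1}:

  H_2: rank ker ∂_2 − rank ∂_3 = (12 − 12) − 0 = 0, and there is no ∂_3, so H_2 ≅ 0.

H_2 = 0.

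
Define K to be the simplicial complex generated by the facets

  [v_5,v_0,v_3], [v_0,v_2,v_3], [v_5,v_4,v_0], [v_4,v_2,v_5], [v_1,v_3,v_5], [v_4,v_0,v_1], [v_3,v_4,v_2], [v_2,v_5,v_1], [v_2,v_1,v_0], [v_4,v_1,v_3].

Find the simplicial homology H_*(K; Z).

Fix the vertex order v_0 < v_1 < v_2 < v_3 < v_4 < v_5 and write every simplex with vertices in increasing order. Then dim K = 2 and the simplices of K are:

  0-simplices (6): [v_0], [v_1], [v_2], [v_3], [v_4], [v_5]
  1-simplices (15): (15 of them)
  2-simplices (10): [v_0,v_1,v_2], [v_0,v_1,v_4], [v_0,v_2,v_3], [v_0,v_3,v_5], [v_0,v_4,v_5], [v_1,v_2,v_5], [v_1,v_3,v_4], [v_1,v_3,v_5], [v_2,v_3,v_4], [v_2,v_4,v_5]

so the chain groups are C_0 ≅ Z^6, C_1 ≅ Z^15, C_2 ≅ Z^10.

The boundary map ∂_1: C_1 → C_0 is given by ∂[p,q] = [q] − [p]. For instance
  ∂[v_2,v_4] = [v_4] − [v_2].
The 6×15 boundary matrix has rank 5 and Smith normal form diag(1,1,1,1,1).

Boundary ∂_2: C_2 → C_1 acts by ∂[p,q,r] = [q,r] − [p,r] + [p,q]. For instance
  ∂[v_2,v_4,v_5] = [v_4,v_5] − [v_2,v_5] + [v_2,v_4],
  ∂[v_1,v_2,v_5] = [v_2,v_5] − [v_1,v_5] + [v_1,v_2].
The 15×10 boundary matrix has rank 10 and Smith normal form diag(1,1,1,1,1,1,1,1,1,2).

Computing H_k = (kernel of ∂_k) / (image of ∂_{k+1}):

  H_0: rank C_0 − rank ∂_1 = 6 − 5 = 1, and the invariant factors of ∂_1 are all 1, so H_0 = Z.
  H_1: rank ker ∂_1 − rank ∂_2 = (15 − 5) − 10 = 0, and ∂_2 has invariant factor 2 > 1, so H_1 = Z/2.
  H_2: rank ker ∂_2 − rank ∂_3 = (10 − 10) − 0 = 0, and there is no ∂_3, so H_2 = 0.

H_0 = Z,  H_1 = Z/2,  H_2 = 0.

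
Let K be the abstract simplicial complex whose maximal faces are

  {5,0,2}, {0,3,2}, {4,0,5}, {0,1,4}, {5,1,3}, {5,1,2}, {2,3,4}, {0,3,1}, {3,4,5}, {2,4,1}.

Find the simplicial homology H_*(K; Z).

H_0 = Z,  H_1 = Z/2,  H_2 = 0.

Order the vertices as 0 < 1 < 2 < 3 < 4 < 5. Listing each simplex with vertices in this order, K has dimension 2 with simplices:

  0-simplices (6): [0], [1], [2], [3], [4], [5]
  1-simplices (15): [0,1], [0,2], [0,3], [0,4], [0,5], [1,2], [1,3], [1,4], [1,5], [2,3], [2,4], [2,5], [3,4], [3,5], [4,5]
  2-simplices (10): [0,1,3], [0,1,4], [0,2,3], [0,2,5], [0,4,5], [1,2,4], [1,2,5], [1,3,5], [2,3,4], [3,4,5]

so the chain groups are C_0 ≅ Z^6, C_1 ≅ Z^15, C_2 ≅ Z^10.

Boundary ∂_1: C_1 → C_0 sends each edge [p,q] (with p < q) to q − p. For instance
  ∂[0,1] = [1] − [0].
This gives a 6×15 integer matrix of rank 5; reducing to Smith normal form yields diagonal entries (1,1,1,1,1).

Boundary ∂_2: C_2 → C_1 maps a triangle to the signed sum of its edges. For instance
  ∂[1,2,4] = [2,4] − [1,4] + [1,2],
  ∂[0,2,3] = [2,3] − [0,3] + [0,2].
The 15×10 boundary matrix has rank 10 and Smith normal form diag(1,1,1,1,1,1,1,1,1,2).

Computing H_k = (kernel of ∂_k) / (image of ∂_{k+1}):

  H_0: rank C_0 − rank ∂_1 = 6 − 5 = 1, and the invariant factors of ∂_1 are all 1, so H_0 ≅ Z.
  H_1: rank ker ∂_1 − rank ∂_2 = (15 − 5) − 10 = 0, and ∂_2 has invariant factor 2 > 1, so H_1 ≅ Z/2.
  H_2: rank ker ∂_2 − rank ∂_3 = (10 − 10) − 0 = 0, and there is no ∂_3, so H_2 ≅ 0.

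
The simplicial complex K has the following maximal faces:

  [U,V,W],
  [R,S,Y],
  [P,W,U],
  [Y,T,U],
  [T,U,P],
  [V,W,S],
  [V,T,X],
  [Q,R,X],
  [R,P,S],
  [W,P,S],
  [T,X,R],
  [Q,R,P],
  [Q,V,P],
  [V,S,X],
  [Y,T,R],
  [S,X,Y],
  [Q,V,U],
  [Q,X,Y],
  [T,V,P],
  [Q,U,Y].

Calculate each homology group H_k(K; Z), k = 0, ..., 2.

H_0 ≅ Z,  H_1 ≅ Z ⊕ Z/2,  H_2 = 0.

We work with the vertex ordering P < Q < R < S < T < U < V < W < X < Y. The simplices of K, each written with vertices in increasing order, are:

  0-simplices (10): P, Q, R, S, T, U, V, W, X, Y
  1-simplices (30): PQ, PR, PS, PT, PU, PV, PW, QR, QU, QV, QX, QY, RS, RT, RX, RY, SV, SW, SX, SY, TU, TV, TX, TY, UV, UW, UY, VW, VX, XY
  2-simplices (20): PQR, PQV, PRS, PSW, PTU, PTV, PUW, QRX, QUV, QUY, QXY, RSY, RTX, RTY, SVW, SVX, SXY, TUY, TVX, UVW

so the chain groups are C_0 ≅ Z^10, C_1 ≅ Z^30, C_2 ≅ Z^20.

Boundary ∂_1: C_1 → C_0 is given by ∂[p,q] = [q] − [p].
The resulting 10×30 matrix has rank 9, and its Smith normal form has invariant factors (1,1,1,1,1,1,1,1,1).

∂_2: C_2 → C_1 maps a triangle to the signed sum of its edges. For instance
  ∂SXY = XY − SY + SX,
  ∂SVX = VX − SX + SV.
This gives a 30×20 integer matrix of rank 20; reducing to Smith normal form yields diagonal entries (1,1,1,1,1,1,1,1,1,1,1,1,1,1,1,1,1,1,1,2).

Now H_k = ker ∂_k / im ∂_{k+1}, so:

  H_0: rank C_0 − rank ∂_1 = 10 − 9 = 1, and the invariant factors of ∂_1 are all 1, so H_0 = Z.
  H_1: rank ker ∂_1 − rank ∂_2 = (30 − 9) − 20 = 1, and ∂_2 has invariant factor 2 > 1, so H_1 = Z ⊕ Z/2.
  H_2: rank ker ∂_2 − rank ∂_3 = (20 − 20) − 0 = 0, and there is no ∂_3, so H_2 = 0.

As a check, the Euler characteristic is 10 − 30 + 20 = 0, which agrees with 1 − 1 + 0 = 0.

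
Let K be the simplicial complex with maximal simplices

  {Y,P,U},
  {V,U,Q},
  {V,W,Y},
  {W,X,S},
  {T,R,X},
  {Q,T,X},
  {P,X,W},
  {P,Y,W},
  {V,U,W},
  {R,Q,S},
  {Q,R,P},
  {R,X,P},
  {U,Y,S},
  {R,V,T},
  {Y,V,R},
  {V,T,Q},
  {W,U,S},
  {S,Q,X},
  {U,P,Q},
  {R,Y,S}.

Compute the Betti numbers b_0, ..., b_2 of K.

We work with the vertex ordering P < Q < R < S < T < U < V < W < X < Y. The simplices of K, each written with vertices in increasing order, are:

  0-simplices (10): P, Q, R, S, T, U, V, W, X, Y
  1-simplices (30): PQ, PR, PU, PW, PX, PY, QR, QS, QT, QU, QV, QX, RS, RT, RV, RX, RY, SU, SW, SX, SY, TV, TX, UV, UW, UY, VW, VY, WX, WY
  2-simplices (20): PQR, PQU, PRX, PUY, PWX, PWY, QRS, QSX, QTV, QTX, QUV, RSY, RTV, RTX, RVY, SUW, SUY, SWX, UVW, VWY

Hence C_0 ≅ Z^10, C_1 ≅ Z^30, C_2 ≅ Z^20.

Boundary ∂_1: C_1 → C_0 maps an edge to its endpoints' difference, ∂[p,q] = q − p.
As a 10×30 matrix over Z this has rank 9, with invariant factors (1,1,1,1,1,1,1,1,1).

The boundary map ∂_2: C_2 → C_1 sends each 2-simplex [p,q,r] to [q,r] − [p,r] + [p,q]. For instance
  ∂QTV = TV − QV + QT,
  ∂PRX = RX − PX + PR.
The 30×20 boundary matrix has rank 20 and Smith normal form diag(1,1,1,1,1,1,1,1,1,1,1,1,1,1,1,1,1,1,1,2).

Computing H_k = (kernel of ∂_k) / (image of ∂_{k+1}):

  H_0: rank C_0 − rank ∂_1 = 10 − 9 = 1, and the invariant factors of ∂_1 are all 1, so H_0 ≅ Z.
  H_1: rank ker ∂_1 − rank ∂_2 = (30 − 9) − 20 = 1, and ∂_2 has invariant factor 2 > 1, so H_1 ≅ Z ⊕ Z/2.
  H_2: rank ker ∂_2 − rank ∂_3 = (20 − 20) − 0 = 0, and there is no ∂_3, so H_2 ≅ 0.

As a check, the Euler characteristic is 10 − 30 + 20 = 0, which agrees with 1 − 1 + 0 = 0.

Hence the Betti numbers are b_0 = 1, b_1 = 1, b_2 = 0.

b_0 = 1, b_1 = 1, b_2 = 0.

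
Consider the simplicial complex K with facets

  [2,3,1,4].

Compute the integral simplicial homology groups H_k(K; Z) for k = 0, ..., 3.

H_0 ≅ Z,  H_1 = 0,  H_2 = 0,  H_3 = 0.

Take the total order 1 < 2 < 3 < 4 on the vertex set. Then K (dimension 3) consists of the simplices:

  0-simplices (4): [1], [2], [3], [4]
  1-simplices (6): [1,2], [1,3], [1,4], [2,3], [2,4], [3,4]
  2-simplices (4): [1,2,3], [1,2,4], [1,3,4], [2,3,4]
  3-simplices (1): [1,2,3,4]

so the chain groups are C_0 ≅ Z^4, C_1 ≅ Z^6, C_2 ≅ Z^4, C_3 ≅ Z^1.

∂_1: C_1 → C_0 sends each edge [p,q] (with p < q) to q − p.
The 4×6 boundary matrix has rank 3 and Smith normal form diag(1,1,1).

The boundary map ∂_2: C_2 → C_1 sends each 2-simplex [p,q,r] to [q,r] − [p,r] + [p,q]. For instance
  ∂[1,2,4] = [2,4] − [1,4] + [1,2],
  ∂[2,3,4] = [3,4] − [2,4] + [2,3].
This gives a 6×4 integer matrix of rank 3; reducing to Smith normal form yields diagonal entries (1,1,1).

Boundary ∂_3: C_3 → C_2 sends each 3-simplex σ to the alternating sum Σ_i (−1)^i (σ with its i-th vertex removed). For instance
  ∂[1,2,3,4] = [2,3,4] − [1,3,4] + [1,2,4] − [1,2,3].
The resulting 4×1 matrix has rank 1, and its Smith normal form has invariant factors (1).

From H_k ≅ ker(∂_k) / im(∂_{k+1}) we obtain:

  H_0: rank C_0 − rank ∂_1 = 4 − 3 = 1, and the invariant factors of ∂_1 are all 1, so H_0 ≅ Z.
  H_1: rank ker ∂_1 − rank ∂_2 = (6 − 3) − 3 = 0, and the invariant factors of ∂_2 are all 1, so H_1 ≅ 0.
  H_2: rank ker ∂_2 − rank ∂_3 = (4 − 3) − 1 = 0, and the invariant factors of ∂_3 are all 1, so H_2 ≅ 0.
  H_3: rank ker ∂_3 − rank ∂_4 = (1 − 1) − 0 = 0, and there is no ∂_4, so H_3 ≅ 0.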